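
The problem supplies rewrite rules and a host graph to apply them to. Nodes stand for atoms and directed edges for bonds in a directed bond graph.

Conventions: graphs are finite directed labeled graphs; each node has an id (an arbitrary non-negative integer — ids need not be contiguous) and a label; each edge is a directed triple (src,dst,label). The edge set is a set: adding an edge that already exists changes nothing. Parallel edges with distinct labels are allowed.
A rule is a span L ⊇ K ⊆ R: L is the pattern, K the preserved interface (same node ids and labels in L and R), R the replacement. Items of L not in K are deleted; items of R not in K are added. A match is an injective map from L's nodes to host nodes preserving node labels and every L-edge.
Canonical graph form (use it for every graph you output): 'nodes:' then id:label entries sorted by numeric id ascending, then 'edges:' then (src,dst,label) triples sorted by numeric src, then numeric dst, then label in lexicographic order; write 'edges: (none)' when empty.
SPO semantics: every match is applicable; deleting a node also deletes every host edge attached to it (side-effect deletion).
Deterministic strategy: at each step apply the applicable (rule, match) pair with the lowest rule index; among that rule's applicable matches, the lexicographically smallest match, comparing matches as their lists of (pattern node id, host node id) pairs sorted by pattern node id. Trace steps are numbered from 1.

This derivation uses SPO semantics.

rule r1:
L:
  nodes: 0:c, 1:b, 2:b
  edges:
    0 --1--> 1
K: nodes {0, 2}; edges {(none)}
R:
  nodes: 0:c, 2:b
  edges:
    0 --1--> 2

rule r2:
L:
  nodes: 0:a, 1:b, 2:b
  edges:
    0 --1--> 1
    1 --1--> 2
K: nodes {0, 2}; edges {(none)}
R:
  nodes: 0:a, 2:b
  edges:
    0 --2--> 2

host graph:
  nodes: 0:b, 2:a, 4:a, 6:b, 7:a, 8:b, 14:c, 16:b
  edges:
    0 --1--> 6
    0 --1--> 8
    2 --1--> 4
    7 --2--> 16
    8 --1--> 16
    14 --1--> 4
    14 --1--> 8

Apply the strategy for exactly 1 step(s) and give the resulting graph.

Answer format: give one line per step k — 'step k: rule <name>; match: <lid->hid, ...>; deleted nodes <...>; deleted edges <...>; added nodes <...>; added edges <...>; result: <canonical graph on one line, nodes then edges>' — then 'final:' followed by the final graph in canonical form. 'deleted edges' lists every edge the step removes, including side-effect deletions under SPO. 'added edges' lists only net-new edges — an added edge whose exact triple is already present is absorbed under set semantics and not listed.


step 1: rule r1; match: 0->14, 1->8, 2->0; deleted nodes 8; deleted edges (0,8,1); (8,16,1); (14,8,1); added nodes (none); added edges (14,0,1); result: nodes: 0:b, 2:a, 4:a, 6:b, 7:a, 14:c, 16:b edges: (0,6,1); (2,4,1); (7,16,2); (14,0,1); (14,4,1)
final:
nodes: 0:b, 2:a, 4:a, 6:b, 7:a, 14:c, 16:b
edges: (0,6,1); (2,4,1); (7,16,2); (14,0,1); (14,4,1)


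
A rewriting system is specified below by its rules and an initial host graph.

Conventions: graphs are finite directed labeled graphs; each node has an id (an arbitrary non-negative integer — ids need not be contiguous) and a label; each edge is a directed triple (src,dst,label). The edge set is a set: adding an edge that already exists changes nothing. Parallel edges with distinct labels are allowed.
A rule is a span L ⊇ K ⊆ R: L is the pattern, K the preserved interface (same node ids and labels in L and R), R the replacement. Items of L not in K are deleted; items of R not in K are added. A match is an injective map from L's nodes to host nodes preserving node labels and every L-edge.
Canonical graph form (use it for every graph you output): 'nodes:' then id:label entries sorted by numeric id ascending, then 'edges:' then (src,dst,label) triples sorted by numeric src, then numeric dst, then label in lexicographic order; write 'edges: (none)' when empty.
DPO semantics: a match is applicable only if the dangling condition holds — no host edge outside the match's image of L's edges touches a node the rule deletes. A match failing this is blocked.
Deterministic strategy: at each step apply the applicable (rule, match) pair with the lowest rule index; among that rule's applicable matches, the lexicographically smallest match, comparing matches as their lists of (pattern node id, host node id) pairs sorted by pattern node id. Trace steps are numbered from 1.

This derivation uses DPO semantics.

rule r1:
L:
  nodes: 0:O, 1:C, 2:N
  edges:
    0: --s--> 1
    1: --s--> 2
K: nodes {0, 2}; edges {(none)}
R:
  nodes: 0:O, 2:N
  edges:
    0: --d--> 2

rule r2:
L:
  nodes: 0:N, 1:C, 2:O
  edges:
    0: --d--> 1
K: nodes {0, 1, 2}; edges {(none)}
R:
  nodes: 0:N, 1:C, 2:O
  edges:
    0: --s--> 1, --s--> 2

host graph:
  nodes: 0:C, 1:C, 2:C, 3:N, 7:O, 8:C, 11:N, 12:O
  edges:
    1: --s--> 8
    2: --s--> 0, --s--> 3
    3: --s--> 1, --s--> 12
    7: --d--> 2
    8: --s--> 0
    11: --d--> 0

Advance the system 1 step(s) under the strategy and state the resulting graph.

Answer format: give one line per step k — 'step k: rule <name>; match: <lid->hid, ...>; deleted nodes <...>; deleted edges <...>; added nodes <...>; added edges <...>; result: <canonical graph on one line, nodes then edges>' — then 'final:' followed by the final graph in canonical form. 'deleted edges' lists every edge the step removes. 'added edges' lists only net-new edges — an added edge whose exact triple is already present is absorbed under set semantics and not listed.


step 1: rule r2; match: 0->11, 1->0, 2->7; deleted nodes (none); deleted edges (11,0,d); added nodes (none); added edges (11,0,s); (11,7,s); result: nodes: 0:C, 1:C, 2:C, 3:N, 7:O, 8:C, 11:N, 12:O edges: (1,8,s); (2,0,s); (2,3,s); (3,1,s); (3,12,s); (7,2,d); (8,0,s); (11,0,s); (11,7,s)
final:
nodes: 0:C, 1:C, 2:C, 3:N, 7:O, 8:C, 11:N, 12:O
edges: (1,8,s); (2,0,s); (2,3,s); (3,1,s); (3,12,s); (7,2,d); (8,0,s); (11,0,s); (11,7,s)


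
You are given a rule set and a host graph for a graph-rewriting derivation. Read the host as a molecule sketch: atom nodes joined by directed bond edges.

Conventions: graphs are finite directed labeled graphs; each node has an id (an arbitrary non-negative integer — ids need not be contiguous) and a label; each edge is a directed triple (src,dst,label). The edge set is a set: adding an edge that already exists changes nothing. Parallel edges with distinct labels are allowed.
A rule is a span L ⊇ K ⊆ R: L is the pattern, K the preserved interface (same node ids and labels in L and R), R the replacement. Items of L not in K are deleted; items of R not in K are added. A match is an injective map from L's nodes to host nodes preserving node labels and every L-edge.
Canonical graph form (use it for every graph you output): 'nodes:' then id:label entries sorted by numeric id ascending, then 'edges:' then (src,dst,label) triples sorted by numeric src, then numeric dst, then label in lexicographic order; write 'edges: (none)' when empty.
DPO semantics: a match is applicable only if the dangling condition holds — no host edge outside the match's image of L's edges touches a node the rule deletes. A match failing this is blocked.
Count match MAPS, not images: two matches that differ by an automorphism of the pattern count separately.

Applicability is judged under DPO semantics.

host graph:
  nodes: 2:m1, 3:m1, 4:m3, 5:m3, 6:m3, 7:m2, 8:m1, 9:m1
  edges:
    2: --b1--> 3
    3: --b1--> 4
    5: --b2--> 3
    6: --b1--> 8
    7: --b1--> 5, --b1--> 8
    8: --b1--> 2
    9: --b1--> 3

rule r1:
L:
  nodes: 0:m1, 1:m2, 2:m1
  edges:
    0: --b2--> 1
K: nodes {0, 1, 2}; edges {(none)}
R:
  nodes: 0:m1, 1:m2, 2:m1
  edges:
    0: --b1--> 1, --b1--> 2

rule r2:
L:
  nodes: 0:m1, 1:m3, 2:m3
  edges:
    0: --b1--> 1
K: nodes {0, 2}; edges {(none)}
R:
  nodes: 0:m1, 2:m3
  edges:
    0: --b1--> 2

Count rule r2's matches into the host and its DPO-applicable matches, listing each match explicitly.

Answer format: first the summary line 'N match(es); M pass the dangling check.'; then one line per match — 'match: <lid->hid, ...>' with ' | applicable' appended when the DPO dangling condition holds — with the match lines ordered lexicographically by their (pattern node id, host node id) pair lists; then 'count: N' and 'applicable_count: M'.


2 match(es); 2 pass the dangling check.
match: 0->3, 1->4, 2->5 | applicable
match: 0->3, 1->4, 2->6 | applicable
count: 2
applicable_count: 2


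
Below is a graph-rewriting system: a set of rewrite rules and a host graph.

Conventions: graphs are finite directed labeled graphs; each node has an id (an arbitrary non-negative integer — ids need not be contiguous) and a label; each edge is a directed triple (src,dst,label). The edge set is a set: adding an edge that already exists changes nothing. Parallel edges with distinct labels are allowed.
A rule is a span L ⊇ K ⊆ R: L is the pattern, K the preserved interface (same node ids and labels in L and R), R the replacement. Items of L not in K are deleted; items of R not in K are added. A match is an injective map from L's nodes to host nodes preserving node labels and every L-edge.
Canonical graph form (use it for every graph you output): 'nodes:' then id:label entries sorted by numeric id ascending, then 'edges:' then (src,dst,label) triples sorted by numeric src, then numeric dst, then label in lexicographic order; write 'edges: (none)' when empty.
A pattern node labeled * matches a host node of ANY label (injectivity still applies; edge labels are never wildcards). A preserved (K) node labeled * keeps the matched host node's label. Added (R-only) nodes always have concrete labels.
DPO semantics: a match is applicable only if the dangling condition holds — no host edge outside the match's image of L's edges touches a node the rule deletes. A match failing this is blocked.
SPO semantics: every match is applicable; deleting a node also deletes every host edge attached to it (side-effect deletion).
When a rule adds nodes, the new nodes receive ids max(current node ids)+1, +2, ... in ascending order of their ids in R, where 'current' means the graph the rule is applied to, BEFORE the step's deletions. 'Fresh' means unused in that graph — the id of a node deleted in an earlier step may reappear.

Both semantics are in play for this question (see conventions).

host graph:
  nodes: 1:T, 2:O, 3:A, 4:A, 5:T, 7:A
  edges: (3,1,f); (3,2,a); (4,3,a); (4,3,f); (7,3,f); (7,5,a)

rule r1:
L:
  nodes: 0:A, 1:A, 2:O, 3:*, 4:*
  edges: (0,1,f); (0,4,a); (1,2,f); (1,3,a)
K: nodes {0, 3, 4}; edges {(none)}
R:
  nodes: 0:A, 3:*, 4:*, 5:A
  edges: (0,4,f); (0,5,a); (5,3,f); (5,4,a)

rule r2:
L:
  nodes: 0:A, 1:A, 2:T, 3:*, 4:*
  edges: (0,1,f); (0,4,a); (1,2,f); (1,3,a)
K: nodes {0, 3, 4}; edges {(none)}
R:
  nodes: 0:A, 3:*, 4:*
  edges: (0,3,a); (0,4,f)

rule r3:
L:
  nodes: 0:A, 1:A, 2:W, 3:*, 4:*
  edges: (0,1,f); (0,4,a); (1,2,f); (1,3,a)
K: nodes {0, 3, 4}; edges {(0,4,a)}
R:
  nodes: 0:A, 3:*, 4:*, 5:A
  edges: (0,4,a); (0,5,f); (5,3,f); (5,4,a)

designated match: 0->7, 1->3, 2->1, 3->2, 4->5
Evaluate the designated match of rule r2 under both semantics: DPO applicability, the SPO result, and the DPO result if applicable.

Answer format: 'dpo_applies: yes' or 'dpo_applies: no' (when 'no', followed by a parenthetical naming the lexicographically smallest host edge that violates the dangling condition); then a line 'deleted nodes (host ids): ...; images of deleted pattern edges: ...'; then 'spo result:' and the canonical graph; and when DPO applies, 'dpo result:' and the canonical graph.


dpo_applies: no
(the rule deletes node 3, which keeps host edge (4,3,a) outside the match image — the dangling condition fails, DPO blocks; SPO proceeds and side-deletes such edges)
deleted nodes (host ids): 1, 3; images of deleted pattern edges: (3,1,f); (3,2,a); (7,3,f); (7,5,a)
spo result:
nodes: 2:O, 4:A, 5:T, 7:A
edges: (7,2,a); (7,5,f)


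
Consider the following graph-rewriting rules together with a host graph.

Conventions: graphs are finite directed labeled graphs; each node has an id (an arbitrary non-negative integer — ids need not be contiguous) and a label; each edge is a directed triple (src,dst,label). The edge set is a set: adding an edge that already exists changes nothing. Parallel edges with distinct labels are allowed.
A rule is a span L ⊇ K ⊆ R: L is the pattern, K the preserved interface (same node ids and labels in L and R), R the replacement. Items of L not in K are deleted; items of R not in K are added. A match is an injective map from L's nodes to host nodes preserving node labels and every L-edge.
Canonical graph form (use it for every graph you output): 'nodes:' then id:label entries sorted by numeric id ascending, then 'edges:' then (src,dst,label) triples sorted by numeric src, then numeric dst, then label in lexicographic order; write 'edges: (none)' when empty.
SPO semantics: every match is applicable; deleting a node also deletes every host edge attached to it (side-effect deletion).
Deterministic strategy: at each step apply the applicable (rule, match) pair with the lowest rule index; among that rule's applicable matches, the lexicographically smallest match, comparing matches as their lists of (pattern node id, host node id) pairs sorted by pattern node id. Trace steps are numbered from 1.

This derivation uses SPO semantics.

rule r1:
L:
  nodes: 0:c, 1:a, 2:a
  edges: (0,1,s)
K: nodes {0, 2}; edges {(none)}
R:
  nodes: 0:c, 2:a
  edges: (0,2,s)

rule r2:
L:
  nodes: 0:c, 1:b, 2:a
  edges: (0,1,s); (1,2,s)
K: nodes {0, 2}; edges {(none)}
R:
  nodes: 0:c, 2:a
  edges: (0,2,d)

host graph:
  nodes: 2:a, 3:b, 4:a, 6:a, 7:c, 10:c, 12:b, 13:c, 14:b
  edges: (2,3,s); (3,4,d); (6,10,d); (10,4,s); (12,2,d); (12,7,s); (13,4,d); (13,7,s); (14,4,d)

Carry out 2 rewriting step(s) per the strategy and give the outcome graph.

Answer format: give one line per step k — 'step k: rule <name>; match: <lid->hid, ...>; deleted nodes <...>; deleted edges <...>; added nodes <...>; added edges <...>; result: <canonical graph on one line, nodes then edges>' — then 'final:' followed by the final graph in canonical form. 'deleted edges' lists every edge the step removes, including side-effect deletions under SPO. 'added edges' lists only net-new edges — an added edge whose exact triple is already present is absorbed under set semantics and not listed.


step 1: rule r1; match: 0->10, 1->4, 2->2; deleted nodes 4; deleted edges (3,4,d); (10,4,s); (13,4,d); (14,4,d); added nodes (none); added edges (10,2,s); result: nodes: 2:a, 3:b, 6:a, 7:c, 10:c, 12:b, 13:c, 14:b edges: (2,3,s); (6,10,d); (10,2,s); (12,2,d); (12,7,s); (13,7,s)
step 2: rule r1; match: 0->10, 1->2, 2->6; deleted nodes 2; deleted edges (2,3,s); (10,2,s); (12,2,d); added nodes (none); added edges (10,6,s); result: nodes: 3:b, 6:a, 7:c, 10:c, 12:b, 13:c, 14:b edges: (6,10,d); (10,6,s); (12,7,s); (13,7,s)
final:
nodes: 3:b, 6:a, 7:c, 10:c, 12:b, 13:c, 14:b
edges: (6,10,d); (10,6,s); (12,7,s); (13,7,s)


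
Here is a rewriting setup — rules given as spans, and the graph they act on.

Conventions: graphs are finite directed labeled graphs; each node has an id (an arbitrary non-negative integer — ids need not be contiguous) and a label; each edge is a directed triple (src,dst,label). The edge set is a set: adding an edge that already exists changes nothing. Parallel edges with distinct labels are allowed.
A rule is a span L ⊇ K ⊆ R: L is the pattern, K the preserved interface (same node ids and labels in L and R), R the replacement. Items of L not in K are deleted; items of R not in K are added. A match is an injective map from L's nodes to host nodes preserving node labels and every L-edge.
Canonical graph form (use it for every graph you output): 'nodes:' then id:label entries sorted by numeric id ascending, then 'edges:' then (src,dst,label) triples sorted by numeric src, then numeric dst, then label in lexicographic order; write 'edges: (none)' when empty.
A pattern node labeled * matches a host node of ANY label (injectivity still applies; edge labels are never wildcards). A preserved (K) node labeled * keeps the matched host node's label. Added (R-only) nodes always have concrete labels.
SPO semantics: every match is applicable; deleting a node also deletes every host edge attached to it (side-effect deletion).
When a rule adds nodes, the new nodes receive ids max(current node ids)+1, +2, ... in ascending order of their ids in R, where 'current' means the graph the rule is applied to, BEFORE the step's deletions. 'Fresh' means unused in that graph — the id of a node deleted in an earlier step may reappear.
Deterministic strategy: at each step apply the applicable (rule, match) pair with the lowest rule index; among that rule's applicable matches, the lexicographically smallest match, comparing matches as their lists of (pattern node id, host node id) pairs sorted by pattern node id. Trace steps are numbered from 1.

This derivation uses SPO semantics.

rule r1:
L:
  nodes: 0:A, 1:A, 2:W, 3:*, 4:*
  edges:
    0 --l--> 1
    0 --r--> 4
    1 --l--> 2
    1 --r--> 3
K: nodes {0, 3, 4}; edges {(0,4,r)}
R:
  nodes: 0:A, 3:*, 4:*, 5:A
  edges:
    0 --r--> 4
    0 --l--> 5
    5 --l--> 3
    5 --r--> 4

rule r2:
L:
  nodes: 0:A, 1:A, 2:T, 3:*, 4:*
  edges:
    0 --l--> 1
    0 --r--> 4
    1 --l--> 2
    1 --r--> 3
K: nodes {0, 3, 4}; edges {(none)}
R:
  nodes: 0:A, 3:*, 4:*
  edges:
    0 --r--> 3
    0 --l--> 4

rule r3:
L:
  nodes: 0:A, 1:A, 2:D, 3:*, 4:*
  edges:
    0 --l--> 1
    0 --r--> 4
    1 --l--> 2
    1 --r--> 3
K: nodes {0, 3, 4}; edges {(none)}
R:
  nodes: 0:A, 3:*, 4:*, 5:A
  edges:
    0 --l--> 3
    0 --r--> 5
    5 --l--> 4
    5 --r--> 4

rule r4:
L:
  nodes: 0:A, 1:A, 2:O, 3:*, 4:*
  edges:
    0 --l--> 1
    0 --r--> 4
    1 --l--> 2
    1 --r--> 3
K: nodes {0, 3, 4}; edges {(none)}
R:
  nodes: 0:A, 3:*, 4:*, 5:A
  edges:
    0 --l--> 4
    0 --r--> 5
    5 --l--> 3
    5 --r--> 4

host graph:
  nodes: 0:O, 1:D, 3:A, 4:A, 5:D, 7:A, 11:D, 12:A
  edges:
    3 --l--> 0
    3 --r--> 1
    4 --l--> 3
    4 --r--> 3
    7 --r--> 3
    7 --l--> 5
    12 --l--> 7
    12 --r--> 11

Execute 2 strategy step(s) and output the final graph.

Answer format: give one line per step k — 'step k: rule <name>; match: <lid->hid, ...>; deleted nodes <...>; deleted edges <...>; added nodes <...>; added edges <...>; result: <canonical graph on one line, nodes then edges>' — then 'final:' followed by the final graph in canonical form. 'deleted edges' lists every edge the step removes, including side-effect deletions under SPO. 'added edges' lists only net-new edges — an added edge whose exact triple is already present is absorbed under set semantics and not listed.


step 1: rule r3; match: 0->12, 1->7, 2->5, 3->3, 4->11; deleted nodes 5, 7; deleted edges (7,3,r); (7,5,l); (12,7,l); (12,11,r); added nodes 13; added edges (12,3,l); (12,13,r); (13,11,l); (13,11,r); result: nodes: 0:O, 1:D, 3:A, 4:A, 11:D, 12:A, 13:A edges: (3,0,l); (3,1,r); (4,3,l); (4,3,r); (12,3,l); (12,13,r); (13,11,l); (13,11,r)
step 2: rule r4; match: 0->12, 1->3, 2->0, 3->1, 4->13; deleted nodes 0, 3; deleted edges (3,0,l); (3,1,r); (4,3,l); (4,3,r); (12,3,l); (12,13,r); added nodes 14; added edges (12,13,l); (12,14,r); (14,1,l); (14,13,r); result: nodes: 1:D, 4:A, 11:D, 12:A, 13:A, 14:A edges: (12,13,l); (12,14,r); (13,11,l); (13,11,r); (14,1,l); (14,13,r)
final:
nodes: 1:D, 4:A, 11:D, 12:A, 13:A, 14:A
edges: (12,13,l); (12,14,r); (13,11,l); (13,11,r); (14,1,l); (14,13,r)


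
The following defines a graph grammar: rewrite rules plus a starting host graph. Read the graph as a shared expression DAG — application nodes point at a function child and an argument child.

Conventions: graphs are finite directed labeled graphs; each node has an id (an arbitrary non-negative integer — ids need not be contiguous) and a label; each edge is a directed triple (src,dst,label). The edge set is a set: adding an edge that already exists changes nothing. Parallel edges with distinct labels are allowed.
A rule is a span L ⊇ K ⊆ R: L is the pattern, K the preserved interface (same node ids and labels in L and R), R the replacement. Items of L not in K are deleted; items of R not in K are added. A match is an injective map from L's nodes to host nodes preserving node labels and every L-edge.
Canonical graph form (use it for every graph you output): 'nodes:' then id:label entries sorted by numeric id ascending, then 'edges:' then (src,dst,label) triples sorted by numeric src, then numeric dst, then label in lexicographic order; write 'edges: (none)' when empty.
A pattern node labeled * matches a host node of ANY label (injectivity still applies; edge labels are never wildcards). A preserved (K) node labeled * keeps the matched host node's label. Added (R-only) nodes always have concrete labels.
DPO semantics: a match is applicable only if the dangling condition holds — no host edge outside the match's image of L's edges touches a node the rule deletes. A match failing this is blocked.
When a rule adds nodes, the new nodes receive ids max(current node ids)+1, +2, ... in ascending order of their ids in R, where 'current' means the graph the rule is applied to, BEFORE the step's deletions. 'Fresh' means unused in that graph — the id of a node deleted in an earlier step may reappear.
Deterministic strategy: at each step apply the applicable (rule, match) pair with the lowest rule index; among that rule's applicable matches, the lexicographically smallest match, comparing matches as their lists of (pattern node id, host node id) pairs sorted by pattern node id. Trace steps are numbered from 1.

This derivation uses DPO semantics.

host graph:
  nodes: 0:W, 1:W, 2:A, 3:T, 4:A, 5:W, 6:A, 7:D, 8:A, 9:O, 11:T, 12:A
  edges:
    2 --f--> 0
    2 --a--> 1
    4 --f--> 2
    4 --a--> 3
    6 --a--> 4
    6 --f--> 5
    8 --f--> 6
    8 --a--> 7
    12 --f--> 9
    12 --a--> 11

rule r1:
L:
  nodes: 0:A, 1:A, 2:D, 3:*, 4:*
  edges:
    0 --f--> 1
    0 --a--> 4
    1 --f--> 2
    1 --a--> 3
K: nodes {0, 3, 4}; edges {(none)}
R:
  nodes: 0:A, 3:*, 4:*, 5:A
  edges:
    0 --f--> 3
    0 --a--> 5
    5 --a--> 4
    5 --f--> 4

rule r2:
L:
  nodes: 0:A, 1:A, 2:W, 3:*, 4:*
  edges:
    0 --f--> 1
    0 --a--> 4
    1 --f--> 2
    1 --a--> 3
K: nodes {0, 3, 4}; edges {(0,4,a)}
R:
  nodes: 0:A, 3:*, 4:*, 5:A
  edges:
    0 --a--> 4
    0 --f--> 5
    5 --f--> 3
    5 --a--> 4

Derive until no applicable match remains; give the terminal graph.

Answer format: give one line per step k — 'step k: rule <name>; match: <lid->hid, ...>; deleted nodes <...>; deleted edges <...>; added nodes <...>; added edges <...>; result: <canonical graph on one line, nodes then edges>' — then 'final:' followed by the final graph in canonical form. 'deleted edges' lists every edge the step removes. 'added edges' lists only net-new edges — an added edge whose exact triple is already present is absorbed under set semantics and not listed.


step 1: rule r2; match: 0->4, 1->2, 2->0, 3->1, 4->3; deleted nodes 0, 2; deleted edges (2,0,f); (2,1,a); (4,2,f); added nodes 13; added edges (4,13,f); (13,1,f); (13,3,a); result: nodes: 1:W, 3:T, 4:A, 5:W, 6:A, 7:D, 8:A, 9:O, 11:T, 12:A, 13:A edges: (4,3,a); (4,13,f); (6,4,a); (6,5,f); (8,6,f); (8,7,a); (12,9,f); (12,11,a); (13,1,f); (13,3,a)
step 2: rule r2; match: 0->8, 1->6, 2->5, 3->4, 4->7; deleted nodes 5, 6; deleted edges (6,4,a); (6,5,f); (8,6,f); added nodes 14; added edges (8,14,f); (14,4,f); (14,7,a); result: nodes: 1:W, 3:T, 4:A, 7:D, 8:A, 9:O, 11:T, 12:A, 13:A, 14:A edges: (4,3,a); (4,13,f); (8,7,a); (8,14,f); (12,9,f); (12,11,a); (13,1,f); (13,3,a); (14,4,f); (14,7,a)
final:
nodes: 1:W, 3:T, 4:A, 7:D, 8:A, 9:O, 11:T, 12:A, 13:A, 14:A
edges: (4,3,a); (4,13,f); (8,7,a); (8,14,f); (12,9,f); (12,11,a); (13,1,f); (13,3,a); (14,4,f); (14,7,a)


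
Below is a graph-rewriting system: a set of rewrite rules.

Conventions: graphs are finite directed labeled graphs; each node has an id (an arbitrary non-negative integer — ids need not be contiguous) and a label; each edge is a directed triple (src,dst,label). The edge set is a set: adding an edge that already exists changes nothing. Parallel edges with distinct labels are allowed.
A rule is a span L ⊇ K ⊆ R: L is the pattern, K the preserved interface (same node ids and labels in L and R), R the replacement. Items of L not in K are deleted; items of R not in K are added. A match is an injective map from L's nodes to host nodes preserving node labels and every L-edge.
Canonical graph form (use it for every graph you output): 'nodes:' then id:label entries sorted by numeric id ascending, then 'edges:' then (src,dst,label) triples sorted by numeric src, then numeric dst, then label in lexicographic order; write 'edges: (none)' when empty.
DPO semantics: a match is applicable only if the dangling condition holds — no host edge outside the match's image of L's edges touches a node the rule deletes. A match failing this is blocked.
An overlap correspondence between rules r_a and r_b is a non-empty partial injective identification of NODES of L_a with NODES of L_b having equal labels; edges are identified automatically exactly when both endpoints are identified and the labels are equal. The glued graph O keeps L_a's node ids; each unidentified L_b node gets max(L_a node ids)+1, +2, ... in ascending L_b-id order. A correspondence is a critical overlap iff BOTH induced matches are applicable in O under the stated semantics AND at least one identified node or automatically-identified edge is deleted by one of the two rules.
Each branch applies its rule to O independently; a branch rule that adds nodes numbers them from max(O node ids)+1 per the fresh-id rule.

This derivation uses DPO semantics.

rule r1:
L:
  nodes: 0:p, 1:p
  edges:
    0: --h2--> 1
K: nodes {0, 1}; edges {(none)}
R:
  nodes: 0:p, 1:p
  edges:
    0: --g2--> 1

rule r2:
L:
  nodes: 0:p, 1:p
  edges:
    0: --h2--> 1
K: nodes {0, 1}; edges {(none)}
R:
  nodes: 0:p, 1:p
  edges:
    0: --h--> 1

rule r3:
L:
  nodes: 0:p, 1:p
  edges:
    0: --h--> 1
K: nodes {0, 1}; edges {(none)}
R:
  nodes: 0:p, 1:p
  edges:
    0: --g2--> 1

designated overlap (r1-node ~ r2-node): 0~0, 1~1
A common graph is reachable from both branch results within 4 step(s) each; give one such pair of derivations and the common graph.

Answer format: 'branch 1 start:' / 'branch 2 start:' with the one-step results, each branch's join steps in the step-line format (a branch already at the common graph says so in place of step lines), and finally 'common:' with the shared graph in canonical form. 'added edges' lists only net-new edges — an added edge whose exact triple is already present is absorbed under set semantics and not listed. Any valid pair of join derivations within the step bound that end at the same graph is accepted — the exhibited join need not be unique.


branch 1 start:
nodes: 0:p, 1:p
edges: (0,1,g2)
branch 2 start:
nodes: 0:p, 1:p
edges: (0,1,h)
branch 1: already at the common graph (0 steps)
branch 2 step 1: rule r3; match: 0->0, 1->1; deleted nodes (none); deleted edges (0,1,h); added nodes (none); added edges (0,1,g2); result: nodes: 0:p, 1:p edges: (0,1,g2)
common:
nodes: 0:p, 1:p
edges: (0,1,g2)


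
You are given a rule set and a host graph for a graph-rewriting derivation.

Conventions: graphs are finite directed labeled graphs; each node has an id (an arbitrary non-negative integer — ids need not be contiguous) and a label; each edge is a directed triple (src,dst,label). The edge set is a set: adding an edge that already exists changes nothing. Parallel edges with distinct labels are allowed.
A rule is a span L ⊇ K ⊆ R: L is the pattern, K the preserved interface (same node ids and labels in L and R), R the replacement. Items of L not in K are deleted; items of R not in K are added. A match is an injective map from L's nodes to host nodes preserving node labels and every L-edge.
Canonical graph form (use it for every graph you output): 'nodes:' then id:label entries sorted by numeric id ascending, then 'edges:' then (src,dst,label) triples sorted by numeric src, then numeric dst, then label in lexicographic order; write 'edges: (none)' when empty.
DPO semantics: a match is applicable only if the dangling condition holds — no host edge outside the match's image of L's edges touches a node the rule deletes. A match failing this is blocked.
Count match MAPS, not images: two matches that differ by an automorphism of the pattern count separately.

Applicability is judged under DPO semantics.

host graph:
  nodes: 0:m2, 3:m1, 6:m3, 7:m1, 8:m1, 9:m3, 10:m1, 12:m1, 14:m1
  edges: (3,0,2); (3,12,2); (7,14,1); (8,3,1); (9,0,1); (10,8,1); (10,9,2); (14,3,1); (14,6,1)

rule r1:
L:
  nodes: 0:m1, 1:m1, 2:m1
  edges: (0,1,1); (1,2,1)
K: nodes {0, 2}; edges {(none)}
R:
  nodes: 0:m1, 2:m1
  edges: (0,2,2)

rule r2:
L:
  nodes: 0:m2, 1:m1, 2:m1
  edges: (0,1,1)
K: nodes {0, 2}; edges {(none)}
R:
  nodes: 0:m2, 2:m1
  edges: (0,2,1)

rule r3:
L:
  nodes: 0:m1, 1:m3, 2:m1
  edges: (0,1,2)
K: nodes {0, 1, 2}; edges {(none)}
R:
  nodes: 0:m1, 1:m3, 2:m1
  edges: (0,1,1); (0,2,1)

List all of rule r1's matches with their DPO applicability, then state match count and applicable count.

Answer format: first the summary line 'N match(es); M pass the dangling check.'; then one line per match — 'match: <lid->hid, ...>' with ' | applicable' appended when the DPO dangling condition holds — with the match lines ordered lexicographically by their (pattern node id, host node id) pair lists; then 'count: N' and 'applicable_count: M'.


2 match(es); 1 pass the dangling check.
match: 0->7, 1->14, 2->3
match: 0->10, 1->8, 2->3 | applicable
count: 2
applicable_count: 1


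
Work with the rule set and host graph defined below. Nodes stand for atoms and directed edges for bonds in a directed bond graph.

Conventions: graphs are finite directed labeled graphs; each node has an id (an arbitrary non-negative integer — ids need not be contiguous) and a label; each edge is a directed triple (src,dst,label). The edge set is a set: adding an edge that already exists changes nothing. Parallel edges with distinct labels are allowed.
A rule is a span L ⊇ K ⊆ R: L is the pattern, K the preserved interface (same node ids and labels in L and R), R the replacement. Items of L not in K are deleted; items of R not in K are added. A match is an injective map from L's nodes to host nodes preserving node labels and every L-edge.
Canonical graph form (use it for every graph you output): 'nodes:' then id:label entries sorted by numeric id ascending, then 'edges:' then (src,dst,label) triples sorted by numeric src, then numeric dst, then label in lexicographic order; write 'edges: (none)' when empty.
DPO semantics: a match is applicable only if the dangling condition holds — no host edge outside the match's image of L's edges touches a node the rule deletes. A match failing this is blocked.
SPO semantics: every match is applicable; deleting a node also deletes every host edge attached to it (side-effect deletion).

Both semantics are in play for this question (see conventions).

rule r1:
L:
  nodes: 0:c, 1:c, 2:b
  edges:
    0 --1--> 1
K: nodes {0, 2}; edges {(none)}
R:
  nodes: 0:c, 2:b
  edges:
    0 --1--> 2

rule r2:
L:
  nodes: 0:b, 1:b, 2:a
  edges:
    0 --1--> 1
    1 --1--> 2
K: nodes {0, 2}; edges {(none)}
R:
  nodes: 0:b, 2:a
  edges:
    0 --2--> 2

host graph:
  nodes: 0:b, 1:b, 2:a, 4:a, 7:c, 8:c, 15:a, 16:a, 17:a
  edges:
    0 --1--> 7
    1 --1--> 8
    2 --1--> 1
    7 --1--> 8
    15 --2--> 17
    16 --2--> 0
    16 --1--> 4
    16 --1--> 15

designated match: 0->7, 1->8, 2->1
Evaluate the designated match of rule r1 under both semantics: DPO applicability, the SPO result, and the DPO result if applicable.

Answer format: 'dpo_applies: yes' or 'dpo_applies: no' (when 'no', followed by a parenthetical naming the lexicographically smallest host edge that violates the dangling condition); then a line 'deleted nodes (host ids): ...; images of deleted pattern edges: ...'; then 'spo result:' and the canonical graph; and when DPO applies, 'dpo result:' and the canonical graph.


dpo_applies: no
(the rule deletes node 8, which keeps host edge (1,8,1) outside the match image — the dangling condition fails, DPO blocks; SPO proceeds and side-deletes such edges)
deleted nodes (host ids): 8; images of deleted pattern edges: (7,8,1)
spo result:
nodes: 0:b, 1:b, 2:a, 4:a, 7:c, 15:a, 16:a, 17:a
edges: (0,7,1); (2,1,1); (7,1,1); (15,17,2); (16,0,2); (16,4,1); (16,15,1)


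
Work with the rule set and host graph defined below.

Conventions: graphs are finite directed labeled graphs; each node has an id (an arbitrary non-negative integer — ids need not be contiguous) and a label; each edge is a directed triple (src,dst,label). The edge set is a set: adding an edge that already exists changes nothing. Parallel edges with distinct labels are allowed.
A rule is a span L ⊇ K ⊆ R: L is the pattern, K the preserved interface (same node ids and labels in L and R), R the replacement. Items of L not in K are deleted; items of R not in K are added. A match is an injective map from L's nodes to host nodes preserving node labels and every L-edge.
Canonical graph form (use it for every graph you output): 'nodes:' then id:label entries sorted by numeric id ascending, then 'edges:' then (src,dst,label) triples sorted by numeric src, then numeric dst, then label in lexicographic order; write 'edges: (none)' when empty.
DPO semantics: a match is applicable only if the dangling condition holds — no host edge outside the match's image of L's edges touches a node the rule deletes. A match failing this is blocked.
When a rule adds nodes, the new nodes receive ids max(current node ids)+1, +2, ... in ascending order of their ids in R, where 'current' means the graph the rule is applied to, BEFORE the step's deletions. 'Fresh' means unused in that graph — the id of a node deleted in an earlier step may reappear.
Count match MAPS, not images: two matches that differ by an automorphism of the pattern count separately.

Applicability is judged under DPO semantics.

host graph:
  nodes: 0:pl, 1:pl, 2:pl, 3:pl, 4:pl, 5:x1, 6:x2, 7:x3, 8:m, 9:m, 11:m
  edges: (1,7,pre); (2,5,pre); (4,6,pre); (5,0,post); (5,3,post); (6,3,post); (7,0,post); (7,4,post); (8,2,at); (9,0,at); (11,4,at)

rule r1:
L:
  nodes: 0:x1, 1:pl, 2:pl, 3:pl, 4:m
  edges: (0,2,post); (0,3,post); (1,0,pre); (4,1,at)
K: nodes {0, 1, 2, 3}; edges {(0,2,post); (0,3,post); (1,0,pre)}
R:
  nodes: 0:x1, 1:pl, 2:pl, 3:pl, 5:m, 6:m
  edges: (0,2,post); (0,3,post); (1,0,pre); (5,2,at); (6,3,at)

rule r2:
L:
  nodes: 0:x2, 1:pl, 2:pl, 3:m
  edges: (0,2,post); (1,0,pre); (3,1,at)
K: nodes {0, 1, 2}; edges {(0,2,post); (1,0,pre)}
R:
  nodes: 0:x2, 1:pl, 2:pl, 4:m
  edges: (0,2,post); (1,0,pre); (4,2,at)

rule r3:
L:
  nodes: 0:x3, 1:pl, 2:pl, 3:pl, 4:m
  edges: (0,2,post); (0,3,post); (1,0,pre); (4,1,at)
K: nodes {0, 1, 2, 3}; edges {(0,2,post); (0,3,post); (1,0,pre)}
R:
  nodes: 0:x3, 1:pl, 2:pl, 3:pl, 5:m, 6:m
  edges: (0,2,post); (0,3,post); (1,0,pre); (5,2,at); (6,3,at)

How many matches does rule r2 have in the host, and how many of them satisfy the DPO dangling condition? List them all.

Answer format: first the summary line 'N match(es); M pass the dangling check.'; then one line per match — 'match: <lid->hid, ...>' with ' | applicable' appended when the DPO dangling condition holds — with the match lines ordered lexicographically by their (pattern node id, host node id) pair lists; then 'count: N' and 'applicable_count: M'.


1 match(es); 1 pass the dangling check.
match: 0->6, 1->4, 2->3, 3->11 | applicable
count: 1
applicable_count: 1


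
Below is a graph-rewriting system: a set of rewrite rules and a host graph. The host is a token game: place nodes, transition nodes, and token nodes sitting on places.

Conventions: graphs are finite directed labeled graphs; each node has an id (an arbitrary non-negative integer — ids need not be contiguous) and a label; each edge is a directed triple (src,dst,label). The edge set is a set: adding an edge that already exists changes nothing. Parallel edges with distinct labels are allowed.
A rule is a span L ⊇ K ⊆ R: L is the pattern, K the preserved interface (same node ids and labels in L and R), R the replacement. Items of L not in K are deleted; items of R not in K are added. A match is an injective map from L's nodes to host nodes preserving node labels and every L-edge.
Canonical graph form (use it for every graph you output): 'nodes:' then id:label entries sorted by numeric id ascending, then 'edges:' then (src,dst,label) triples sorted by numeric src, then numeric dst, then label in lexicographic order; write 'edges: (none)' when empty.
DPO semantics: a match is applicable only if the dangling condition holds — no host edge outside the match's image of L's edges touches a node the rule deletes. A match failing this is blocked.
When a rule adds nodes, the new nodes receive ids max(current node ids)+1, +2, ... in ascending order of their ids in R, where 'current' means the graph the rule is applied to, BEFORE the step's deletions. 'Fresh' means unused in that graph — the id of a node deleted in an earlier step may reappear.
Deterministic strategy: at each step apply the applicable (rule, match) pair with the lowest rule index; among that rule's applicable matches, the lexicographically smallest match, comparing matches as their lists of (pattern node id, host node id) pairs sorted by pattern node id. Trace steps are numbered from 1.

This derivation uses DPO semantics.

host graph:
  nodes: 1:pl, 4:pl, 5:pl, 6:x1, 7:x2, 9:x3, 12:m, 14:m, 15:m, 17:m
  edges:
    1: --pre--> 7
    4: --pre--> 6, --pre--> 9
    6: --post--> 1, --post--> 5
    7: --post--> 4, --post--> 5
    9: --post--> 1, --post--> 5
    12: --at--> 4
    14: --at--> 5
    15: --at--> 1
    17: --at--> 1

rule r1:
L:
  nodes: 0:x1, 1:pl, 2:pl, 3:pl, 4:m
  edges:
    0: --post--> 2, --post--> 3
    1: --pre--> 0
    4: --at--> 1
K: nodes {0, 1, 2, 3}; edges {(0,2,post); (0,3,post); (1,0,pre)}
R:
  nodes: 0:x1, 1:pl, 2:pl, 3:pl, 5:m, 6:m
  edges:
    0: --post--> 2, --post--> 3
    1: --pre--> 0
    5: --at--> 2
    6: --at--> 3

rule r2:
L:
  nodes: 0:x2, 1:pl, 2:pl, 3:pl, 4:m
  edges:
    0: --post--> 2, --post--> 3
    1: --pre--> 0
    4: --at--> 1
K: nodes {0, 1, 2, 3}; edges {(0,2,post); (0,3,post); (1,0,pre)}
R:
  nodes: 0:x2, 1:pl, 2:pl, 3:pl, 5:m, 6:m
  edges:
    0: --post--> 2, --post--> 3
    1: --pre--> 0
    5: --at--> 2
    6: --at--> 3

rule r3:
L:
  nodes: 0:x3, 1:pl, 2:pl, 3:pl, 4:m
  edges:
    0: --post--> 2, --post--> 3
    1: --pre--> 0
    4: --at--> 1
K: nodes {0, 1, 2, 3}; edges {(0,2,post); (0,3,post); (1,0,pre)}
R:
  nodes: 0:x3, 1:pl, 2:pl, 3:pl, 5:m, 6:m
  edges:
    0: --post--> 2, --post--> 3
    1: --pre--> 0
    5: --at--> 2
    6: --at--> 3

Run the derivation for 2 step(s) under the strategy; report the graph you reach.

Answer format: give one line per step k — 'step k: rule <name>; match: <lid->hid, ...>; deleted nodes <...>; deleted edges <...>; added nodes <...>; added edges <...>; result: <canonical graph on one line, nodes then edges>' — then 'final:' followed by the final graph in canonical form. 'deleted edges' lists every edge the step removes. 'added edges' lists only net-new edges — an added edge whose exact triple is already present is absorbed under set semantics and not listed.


step 1: rule r1; match: 0->6, 1->4, 2->1, 3->5, 4->12; deleted nodes 12; deleted edges (12,4,at); added nodes 18, 19; added edges (18,1,at); (19,5,at); result: nodes: 1:pl, 4:pl, 5:pl, 6:x1, 7:x2, 9:x3, 14:m, 15:m, 17:m, 18:m, 19:m edges: (1,7,pre); (4,6,pre); (4,9,pre); (6,1,post); (6,5,post); (7,4,post); (7,5,post); (9,1,post); (9,5,post); (14,5,at); (15,1,at); (17,1,at); (18,1,at); (19,5,at)
step 2: rule r2; match: 0->7, 1->1, 2->4, 3->5, 4->15; deleted nodes 15; deleted edges (15,1,at); added nodes 20, 21; added edges (20,4,at); (21,5,at); result: nodes: 1:pl, 4:pl, 5:pl, 6:x1, 7:x2, 9:x3, 14:m, 17:m, 18:m, 19:m, 20:m, 21:m edges: (1,7,pre); (4,6,pre); (4,9,pre); (6,1,post); (6,5,post); (7,4,post); (7,5,post); (9,1,post); (9,5,post); (14,5,at); (17,1,at); (18,1,at); (19,5,at); (20,4,at); (21,5,at)
final:
nodes: 1:pl, 4:pl, 5:pl, 6:x1, 7:x2, 9:x3, 14:m, 17:m, 18:m, 19:m, 20:m, 21:m
edges: (1,7,pre); (4,6,pre); (4,9,pre); (6,1,post); (6,5,post); (7,4,post); (7,5,post); (9,1,post); (9,5,post); (14,5,at); (17,1,at); (18,1,at); (19,5,at); (20,4,at); (21,5,at)
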